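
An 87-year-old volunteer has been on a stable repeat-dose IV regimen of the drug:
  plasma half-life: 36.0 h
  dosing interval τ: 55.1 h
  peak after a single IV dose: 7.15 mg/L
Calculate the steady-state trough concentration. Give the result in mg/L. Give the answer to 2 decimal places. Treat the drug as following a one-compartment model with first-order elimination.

3.79 mg/L

k = ln2 / t½ = 0.693147 / 36.0 = 0.01925 h⁻¹
e^(−kτ) = e^(−0.01925 × 55.1) = 0.3462
Accumulation ratio R = 1 / (1 − e^(−kτ)) = 1 / (1 − 0.3462) = 1.530
Steady-state trough = C₀ × R × e^(−kτ) = 7.15 × 1.530 × 0.3462 = 3.787 mg/L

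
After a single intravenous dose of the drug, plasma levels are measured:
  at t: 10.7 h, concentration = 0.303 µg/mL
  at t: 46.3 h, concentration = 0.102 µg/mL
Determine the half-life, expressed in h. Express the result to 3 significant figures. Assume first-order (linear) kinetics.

22.7 h

k = ln(C₁/C₂) / (t₂ − t₁) = ln(0.303/0.102) / (46.3 − 10.7)
  = 1.089 / 35.60 = 0.03059 h⁻¹
t½ = ln2 / k = 0.693147 / 0.03059 = 22.66 h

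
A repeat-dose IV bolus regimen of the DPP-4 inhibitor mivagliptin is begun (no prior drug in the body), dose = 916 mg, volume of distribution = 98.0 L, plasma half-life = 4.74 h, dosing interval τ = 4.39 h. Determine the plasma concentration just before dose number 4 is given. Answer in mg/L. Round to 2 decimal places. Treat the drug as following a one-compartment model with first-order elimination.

C₀ per dose = Dose / Vd = 916 / 98.0 = 9.347 mg/L
k = ln2 / t½ = 0.693147 / 4.74 = 0.1462 h⁻¹
Fraction remaining after one interval: r = e^(−kτ) = e^(−0.1462 × 4.39) = 0.5263
Before dose 4, 3 doses have been given (aged 1τ, 2τ, 3τ).
C_trough = C₀ × (r + r² + … + r^3) = C₀ × r(1−r^3)/(1−r)
        = 9.347 × 0.5263 × (1 − 0.1458) / (1 − 0.5263) = 8.871 mg/L

8.87 mg/L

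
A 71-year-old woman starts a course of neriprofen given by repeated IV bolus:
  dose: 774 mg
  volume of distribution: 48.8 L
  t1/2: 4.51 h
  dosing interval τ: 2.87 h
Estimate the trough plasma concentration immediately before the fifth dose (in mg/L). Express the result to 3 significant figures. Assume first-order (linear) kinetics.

C₀ per dose = Dose / Vd = 774 / 48.8 = 15.86 mg/L
k = ln2 / t½ = 0.693147 / 4.51 = 0.1537 h⁻¹
Fraction remaining after one interval: r = e^(−kτ) = e^(−0.1537 × 2.87) = 0.6433
Before dose 5, 4 doses have been given (aged 1τ, 2τ, 3τ, 4τ).
C_trough = C₀ × (r + r² + … + r^4) = C₀ × r(1−r^4)/(1−r)
        = 15.86 × 0.6433 × (1 − 0.1713) / (1 − 0.6433) = 23.70 mg/L

23.7 mg/L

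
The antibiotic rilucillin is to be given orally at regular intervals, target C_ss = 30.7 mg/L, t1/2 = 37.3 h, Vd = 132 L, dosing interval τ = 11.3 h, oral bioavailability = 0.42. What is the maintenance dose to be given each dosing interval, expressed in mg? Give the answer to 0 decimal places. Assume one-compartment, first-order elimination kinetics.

k = ln2 / t½ = 0.693147 / 37.3 = 0.01858 h⁻¹
CL = k × Vd = 0.01858 × 132 = 2.453 L/h
At steady state, F × (Dose/τ) = Css × CL.
Dose = Css × CL × τ / F = 30.7 × 2.453 × 11.3 / 0.42 = 2026 mg

2026 mg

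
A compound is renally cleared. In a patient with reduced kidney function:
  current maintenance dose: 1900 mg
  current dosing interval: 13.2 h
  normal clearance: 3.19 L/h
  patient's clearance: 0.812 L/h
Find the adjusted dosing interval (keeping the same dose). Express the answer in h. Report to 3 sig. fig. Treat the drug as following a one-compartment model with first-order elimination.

To keep the same average steady-state level, dosing rate must scale with clearance.
CL ratio = 0.812 / 3.19 = 0.2545
New interval (same dose) = 13.2 / 0.2545 = 51.87 h

51.9 h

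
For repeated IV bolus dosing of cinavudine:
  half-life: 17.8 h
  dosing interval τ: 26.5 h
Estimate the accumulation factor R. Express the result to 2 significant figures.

1.6

k = ln2 / t½ = 0.693147 / 17.8 = 0.03894 h⁻¹
e^(−kτ) = e^(−0.03894 × 26.5) = 0.3563
Accumulation ratio R = 1 / (1 − e^(−kτ)) = 1 / (1 − 0.3563) = 1.554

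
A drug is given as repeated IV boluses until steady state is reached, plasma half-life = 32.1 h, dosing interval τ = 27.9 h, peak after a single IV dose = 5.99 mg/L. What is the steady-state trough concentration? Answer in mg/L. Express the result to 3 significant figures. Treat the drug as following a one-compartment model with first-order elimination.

7.25 mg/L

k = ln2 / t½ = 0.693147 / 32.1 = 0.02159 h⁻¹
e^(−kτ) = e^(−0.02159 × 27.9) = 0.5475
Accumulation ratio R = 1 / (1 − e^(−kτ)) = 1 / (1 − 0.5475) = 2.210
Steady-state trough = C₀ × R × e^(−kτ) = 5.99 × 2.210 × 0.5475 = 7.248 mg/L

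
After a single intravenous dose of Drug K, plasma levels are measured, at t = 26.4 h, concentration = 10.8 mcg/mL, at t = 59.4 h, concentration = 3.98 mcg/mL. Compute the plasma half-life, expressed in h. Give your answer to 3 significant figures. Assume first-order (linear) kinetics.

22.9 h

k = ln(C₁/C₂) / (t₂ − t₁) = ln(10.8/3.98) / (59.4 − 26.4)
  = 0.9983 / 33.00 = 0.03025 h⁻¹
t½ = ln2 / k = 0.693147 / 0.03025 = 22.91 h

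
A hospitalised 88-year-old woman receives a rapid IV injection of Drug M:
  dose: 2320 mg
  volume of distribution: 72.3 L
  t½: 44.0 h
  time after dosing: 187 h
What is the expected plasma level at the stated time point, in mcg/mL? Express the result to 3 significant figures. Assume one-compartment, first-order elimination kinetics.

1.69 mcg/mL

C₀ = Dose / Vd = 2320 / 72.3 = 32.09 mg/L
k = ln2 / t½ = 0.693147 / 44.0 = 0.01575 h⁻¹
C = C₀ · e^(−k·t) = 32.09 × e^(−0.01575 × 187)
  = 32.09 × 0.05259 = 1.688 mg/L
(1.688 mg/L = 1.688 mcg/mL)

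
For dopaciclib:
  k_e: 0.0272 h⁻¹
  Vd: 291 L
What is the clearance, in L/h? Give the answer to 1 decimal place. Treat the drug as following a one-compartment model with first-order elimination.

CL = k × Vd = 0.0272 × 291 = 7.915 L/h

7.9 L/h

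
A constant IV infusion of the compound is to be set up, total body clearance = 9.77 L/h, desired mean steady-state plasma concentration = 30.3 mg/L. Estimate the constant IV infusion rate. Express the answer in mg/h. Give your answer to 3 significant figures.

At steady state, infusion rate R₀ = Css × CL = 30.3 × 9.770 = 296.0 mg/h

296 mg/h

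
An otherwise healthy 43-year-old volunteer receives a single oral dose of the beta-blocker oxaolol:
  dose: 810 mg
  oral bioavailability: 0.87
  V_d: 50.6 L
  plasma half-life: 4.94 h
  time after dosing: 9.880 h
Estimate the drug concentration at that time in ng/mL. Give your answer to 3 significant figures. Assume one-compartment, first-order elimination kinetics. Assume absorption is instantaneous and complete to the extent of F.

Amount reaching circulation = F × Dose = 0.87 × 810.0 = 704.7 mg
C₀ = F·Dose / Vd = 704.7 / 50.6 = 13.93 mg/L
k = ln2 / t½ = 0.693147 / 4.94 = 0.1403 h⁻¹
t / t½ = 9.880 / 4.94 = 2 half-lives
C = C₀ × (1/2)^2 = 13.93 × 0.2500 = 3.483 mg/L
Convert: 3.483 mg/L × 1000 = 3483 ng/mL

3480 ng/mL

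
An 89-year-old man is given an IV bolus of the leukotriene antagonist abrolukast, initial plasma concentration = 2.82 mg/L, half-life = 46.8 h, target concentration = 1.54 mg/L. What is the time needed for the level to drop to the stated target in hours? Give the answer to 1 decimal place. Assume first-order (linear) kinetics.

40.8 h

k = ln2 / t½ = 0.693147 / 46.8 = 0.01481 h⁻¹
t = ln(C₀ / C) / k = ln(2.820 / 1.54) / 0.01481
  = ln(1.831) / 0.01481 = 0.6049 / 0.01481 = 40.84 h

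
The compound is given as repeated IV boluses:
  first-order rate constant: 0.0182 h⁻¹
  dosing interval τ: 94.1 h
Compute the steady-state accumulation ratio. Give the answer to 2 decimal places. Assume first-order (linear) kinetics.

e^(−kτ) = e^(−0.01820 × 94.1) = 0.1804
Accumulation ratio R = 1 / (1 − e^(−kτ)) = 1 / (1 − 0.1804) = 1.220

1.22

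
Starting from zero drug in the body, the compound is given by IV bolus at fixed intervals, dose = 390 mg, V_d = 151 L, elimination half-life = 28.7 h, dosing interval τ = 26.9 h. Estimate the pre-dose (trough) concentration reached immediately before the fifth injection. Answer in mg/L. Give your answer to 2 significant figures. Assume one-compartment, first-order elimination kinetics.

2.6 mg/L

C₀ per dose = Dose / Vd = 390 / 151 = 2.583 mg/L
k = ln2 / t½ = 0.693147 / 28.7 = 0.02415 h⁻¹
Fraction remaining after one interval: r = e^(−kτ) = e^(−0.02415 × 26.9) = 0.5222
Before dose 5, 4 doses have been given (aged 1τ, 2τ, 3τ, 4τ).
C_trough = C₀ × (r + r² + … + r^4) = C₀ × r(1−r^4)/(1−r)
        = 2.583 × 0.5222 × (1 − 0.07436) / (1 − 0.5222) = 2.613 mg/L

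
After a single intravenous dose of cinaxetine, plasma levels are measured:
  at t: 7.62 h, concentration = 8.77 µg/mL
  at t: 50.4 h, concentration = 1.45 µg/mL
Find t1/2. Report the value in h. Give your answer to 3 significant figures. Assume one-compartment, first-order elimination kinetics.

16.5 h

k = ln(C₁/C₂) / (t₂ − t₁) = ln(8.77/1.45) / (50.4 − 7.62)
  = 1.800 / 42.78 = 0.04208 h⁻¹
t½ = ln2 / k = 0.693147 / 0.04208 = 16.47 h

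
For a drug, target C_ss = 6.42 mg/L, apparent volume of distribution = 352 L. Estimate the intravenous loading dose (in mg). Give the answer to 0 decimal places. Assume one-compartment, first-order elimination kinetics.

LD = Css × Vd = 6.42 × 352 = 2260 mg

2260 mg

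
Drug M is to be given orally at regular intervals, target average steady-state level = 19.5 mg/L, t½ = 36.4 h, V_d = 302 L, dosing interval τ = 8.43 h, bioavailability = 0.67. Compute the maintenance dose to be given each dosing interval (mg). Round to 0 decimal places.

k = ln2 / t½ = 0.693147 / 36.4 = 0.01904 h⁻¹
CL = k × Vd = 0.01904 × 302 = 5.750 L/h
At steady state, F × (Dose/τ) = Css × CL.
Dose = Css × CL × τ / F = 19.5 × 5.750 × 8.43 / 0.67 = 1411 mg

1411 mg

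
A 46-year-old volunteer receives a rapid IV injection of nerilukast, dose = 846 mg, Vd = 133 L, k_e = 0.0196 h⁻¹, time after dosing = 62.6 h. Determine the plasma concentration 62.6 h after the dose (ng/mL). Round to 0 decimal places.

1865 ng/mL

C₀ = Dose / Vd = 846.0 / 133 = 6.361 mg/L
C = C₀ · e^(−k·t) = 6.361 × e^(−0.01960 × 62.6)
  = 6.361 × 0.2932 = 1.865 mg/L
Convert: 1.865 mg/L × 1000 = 1865 ng/mL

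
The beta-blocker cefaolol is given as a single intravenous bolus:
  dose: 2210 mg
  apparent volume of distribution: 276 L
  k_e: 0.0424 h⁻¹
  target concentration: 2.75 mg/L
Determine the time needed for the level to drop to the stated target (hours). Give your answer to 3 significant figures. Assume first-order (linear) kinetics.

C₀ = Dose / Vd = 2210 / 276 = 8.007 mg/L
t = ln(C₀ / C) / k = ln(8.007 / 2.75) / 0.04240
  = ln(2.912) / 0.04240 = 1.069 / 0.04240 = 25.21 h

25.2 h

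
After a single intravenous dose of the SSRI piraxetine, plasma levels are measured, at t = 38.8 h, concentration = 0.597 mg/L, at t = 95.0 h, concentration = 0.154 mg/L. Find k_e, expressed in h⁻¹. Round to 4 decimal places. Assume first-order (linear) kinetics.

k = ln(C₁/C₂) / (t₂ − t₁) = ln(0.597/0.154) / (95.0 − 38.8)
  = 1.355 / 56.20 = 0.02411 h⁻¹

0.0241 h⁻¹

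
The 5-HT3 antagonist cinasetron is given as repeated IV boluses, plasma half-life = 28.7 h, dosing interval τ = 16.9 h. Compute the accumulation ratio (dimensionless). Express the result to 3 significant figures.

k = ln2 / t½ = 0.693147 / 28.7 = 0.02415 h⁻¹
e^(−kτ) = e^(−0.02415 × 16.9) = 0.6649
Accumulation ratio R = 1 / (1 − e^(−kτ)) = 1 / (1 − 0.6649) = 2.984

2.98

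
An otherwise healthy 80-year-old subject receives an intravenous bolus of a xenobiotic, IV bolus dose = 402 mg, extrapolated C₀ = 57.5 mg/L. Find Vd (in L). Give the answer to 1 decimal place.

Vd = Dose / C₀ = 402.0 / 57.5 = 6.991 L

7.0 L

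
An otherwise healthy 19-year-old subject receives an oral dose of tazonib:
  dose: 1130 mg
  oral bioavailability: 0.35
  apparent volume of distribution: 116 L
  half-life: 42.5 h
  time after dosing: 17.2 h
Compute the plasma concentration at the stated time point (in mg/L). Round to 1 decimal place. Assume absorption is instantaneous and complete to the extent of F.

2.6 mg/L

Amount reaching circulation = F × Dose = 0.35 × 1130 = 395.5 mg
C₀ = F·Dose / Vd = 395.5 / 116 = 3.409 mg/L
k = ln2 / t½ = 0.693147 / 42.5 = 0.01631 h⁻¹
C = C₀ · e^(−k·t) = 3.409 × e^(−0.01631 × 17.2)
  = 3.409 × 0.7554 = 2.575 mg/L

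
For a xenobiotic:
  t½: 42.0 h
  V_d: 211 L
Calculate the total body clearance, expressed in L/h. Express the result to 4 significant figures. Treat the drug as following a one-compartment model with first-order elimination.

k = ln2 / t½ = 0.693147 / 42.0 = 0.01650 h⁻¹
CL = k × Vd = 0.01650 × 211 = 3.482 L/h

3.482 L/h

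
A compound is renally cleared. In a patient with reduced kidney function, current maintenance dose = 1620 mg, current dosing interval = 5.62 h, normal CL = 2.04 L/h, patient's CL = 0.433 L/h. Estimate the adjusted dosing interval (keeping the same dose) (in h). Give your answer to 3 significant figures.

To keep the same average steady-state level, dosing rate must scale with clearance.
CL ratio = 0.433 / 2.04 = 0.2123
New interval (same dose) = 5.62 / 0.2123 = 26.47 h

26.5 h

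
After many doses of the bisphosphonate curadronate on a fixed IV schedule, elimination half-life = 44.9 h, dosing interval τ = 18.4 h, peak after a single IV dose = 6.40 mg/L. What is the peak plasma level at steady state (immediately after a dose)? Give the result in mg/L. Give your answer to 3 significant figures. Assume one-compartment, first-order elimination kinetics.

25.9 mg/L

k = ln2 / t½ = 0.693147 / 44.9 = 0.01544 h⁻¹
e^(−kτ) = e^(−0.01544 × 18.4) = 0.7527
Accumulation ratio R = 1 / (1 − e^(−kτ)) = 1 / (1 − 0.7527) = 4.044
Steady-state peak = C₀ × R = 6.40 × 4.044 = 25.88 mg/L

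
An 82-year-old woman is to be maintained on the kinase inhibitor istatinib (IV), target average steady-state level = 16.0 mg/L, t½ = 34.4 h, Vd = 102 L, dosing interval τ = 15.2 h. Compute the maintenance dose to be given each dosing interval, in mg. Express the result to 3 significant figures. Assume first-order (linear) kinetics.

k = ln2 / t½ = 0.693147 / 34.4 = 0.02015 h⁻¹
CL = k × Vd = 0.02015 × 102 = 2.055 L/h
At steady state, Dose/τ = Css × CL.
Dose = Css × CL × τ = 16.0 × 2.055 × 15.2 = 499.8 mg

500 mg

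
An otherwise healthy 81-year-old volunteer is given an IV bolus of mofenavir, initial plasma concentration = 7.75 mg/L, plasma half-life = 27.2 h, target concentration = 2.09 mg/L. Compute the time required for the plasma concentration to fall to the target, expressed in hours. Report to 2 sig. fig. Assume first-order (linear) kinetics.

k = ln2 / t½ = 0.693147 / 27.2 = 0.02548 h⁻¹
t = ln(C₀ / C) / k = ln(7.750 / 2.09) / 0.02548
  = ln(3.708) / 0.02548 = 1.310 / 0.02548 = 51.41 h

51 h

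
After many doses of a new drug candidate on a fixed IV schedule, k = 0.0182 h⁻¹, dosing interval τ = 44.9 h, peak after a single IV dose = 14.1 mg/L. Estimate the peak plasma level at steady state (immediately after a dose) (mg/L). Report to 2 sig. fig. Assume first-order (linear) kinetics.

e^(−kτ) = e^(−0.01820 × 44.9) = 0.4417
Accumulation ratio R = 1 / (1 − e^(−kτ)) = 1 / (1 − 0.4417) = 1.791
Steady-state peak = C₀ × R = 14.1 × 1.791 = 25.25 mg/L

25 mg/L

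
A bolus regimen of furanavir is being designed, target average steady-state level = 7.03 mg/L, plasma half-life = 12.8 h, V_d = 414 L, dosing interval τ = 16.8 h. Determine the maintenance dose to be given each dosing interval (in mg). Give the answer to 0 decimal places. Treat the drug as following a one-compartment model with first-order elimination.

2648 mg

k = ln2 / t½ = 0.693147 / 12.8 = 0.05415 h⁻¹
CL = k × Vd = 0.05415 × 414 = 22.42 L/h
At steady state, Dose/τ = Css × CL.
Dose = Css × CL × τ = 7.03 × 22.42 × 16.8 = 2648 mg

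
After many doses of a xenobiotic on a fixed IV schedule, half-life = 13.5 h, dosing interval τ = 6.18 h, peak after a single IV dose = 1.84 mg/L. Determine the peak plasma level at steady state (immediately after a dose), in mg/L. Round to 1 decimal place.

6.8 mg/L

k = ln2 / t½ = 0.693147 / 13.5 = 0.05134 h⁻¹
e^(−kτ) = e^(−0.05134 × 6.18) = 0.7281
Accumulation ratio R = 1 / (1 − e^(−kτ)) = 1 / (1 − 0.7281) = 3.678
Steady-state peak = C₀ × R = 1.84 × 3.678 = 6.768 mg/L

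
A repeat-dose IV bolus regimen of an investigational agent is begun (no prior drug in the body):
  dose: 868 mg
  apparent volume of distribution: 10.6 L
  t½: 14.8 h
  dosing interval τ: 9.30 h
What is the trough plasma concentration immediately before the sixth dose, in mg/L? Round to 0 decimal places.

C₀ per dose = Dose / Vd = 868 / 10.6 = 81.89 mg/L
k = ln2 / t½ = 0.693147 / 14.8 = 0.04683 h⁻¹
Fraction remaining after one interval: r = e^(−kτ) = e^(−0.04683 × 9.30) = 0.6469
Before dose 6, 5 doses have been given (aged 1τ, 2τ, 3τ, 4τ, 5τ).
C_trough = C₀ × (r + r² + … + r^5) = C₀ × r(1−r^5)/(1−r)
        = 81.89 × 0.6469 × (1 − 0.1133) / (1 − 0.6469) = 133.0 mg/L

133 mg/L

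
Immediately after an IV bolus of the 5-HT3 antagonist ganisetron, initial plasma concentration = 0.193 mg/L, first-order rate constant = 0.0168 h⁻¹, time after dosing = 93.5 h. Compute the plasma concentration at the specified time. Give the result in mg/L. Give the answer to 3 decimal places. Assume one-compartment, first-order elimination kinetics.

C = C₀ · e^(−k·t) = 0.1930 × e^(−0.01680 × 93.5)
  = 0.1930 × 0.2079 = 0.04012 mg/L

0.040 mg/L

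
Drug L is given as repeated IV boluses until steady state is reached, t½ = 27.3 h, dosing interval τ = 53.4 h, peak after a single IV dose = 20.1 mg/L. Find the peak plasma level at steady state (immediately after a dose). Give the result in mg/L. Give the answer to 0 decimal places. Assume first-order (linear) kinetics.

27 mg/L

k = ln2 / t½ = 0.693147 / 27.3 = 0.02539 h⁻¹
e^(−kτ) = e^(−0.02539 × 53.4) = 0.2577
Accumulation ratio R = 1 / (1 − e^(−kτ)) = 1 / (1 − 0.2577) = 1.347
Steady-state peak = C₀ × R = 20.1 × 1.347 = 27.07 mg/L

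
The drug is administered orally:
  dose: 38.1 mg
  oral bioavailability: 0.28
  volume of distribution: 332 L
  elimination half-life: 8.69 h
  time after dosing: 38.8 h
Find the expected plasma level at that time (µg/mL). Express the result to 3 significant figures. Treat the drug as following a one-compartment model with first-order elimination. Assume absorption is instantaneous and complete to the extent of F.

0.00146 µg/mL

Amount reaching circulation = F × Dose = 0.28 × 38.10 = 10.67 mg
C₀ = F·Dose / Vd = 10.67 / 332 = 0.03214 mg/L
k = ln2 / t½ = 0.693147 / 8.69 = 0.07976 h⁻¹
C = C₀ · e^(−k·t) = 0.03214 × e^(−0.07976 × 38.8)
  = 0.03214 × 0.04529 = 0.001456 mg/L
(0.001456 mg/L = 0.001456 µg/mL)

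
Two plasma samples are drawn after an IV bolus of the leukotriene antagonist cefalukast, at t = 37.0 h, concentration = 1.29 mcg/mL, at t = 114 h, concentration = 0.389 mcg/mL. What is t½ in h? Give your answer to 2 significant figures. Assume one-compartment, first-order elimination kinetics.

45 h

k = ln(C₁/C₂) / (t₂ − t₁) = ln(1.29/0.389) / (114 − 37.0)
  = 1.199 / 77.00 = 0.01557 h⁻¹
t½ = ln2 / k = 0.693147 / 0.01557 = 44.52 h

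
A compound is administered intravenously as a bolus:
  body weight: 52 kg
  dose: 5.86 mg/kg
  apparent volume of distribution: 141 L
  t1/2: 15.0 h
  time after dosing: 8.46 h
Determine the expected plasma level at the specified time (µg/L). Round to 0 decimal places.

Total dose = 5.86 × 52 = 304.7 mg
C₀ = Dose / Vd = 304.7 / 141 = 2.161 mg/L
k = ln2 / t½ = 0.693147 / 15.0 = 0.04621 h⁻¹
C = C₀ · e^(−k·t) = 2.161 × e^(−0.04621 × 8.46)
  = 2.161 × 0.6764 = 1.462 mg/L
Convert: 1.462 mg/L × 1000 = 1462 µg/L

1462 µg/L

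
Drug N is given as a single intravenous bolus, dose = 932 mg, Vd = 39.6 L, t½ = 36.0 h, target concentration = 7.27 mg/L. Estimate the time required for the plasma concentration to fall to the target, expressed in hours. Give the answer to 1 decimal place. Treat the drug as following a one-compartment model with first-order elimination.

61.0 h

C₀ = Dose / Vd = 932.0 / 39.6 = 23.54 mg/L
k = ln2 / t½ = 0.693147 / 36.0 = 0.01925 h⁻¹
t = ln(C₀ / C) / k = ln(23.54 / 7.27) / 0.01925
  = ln(3.238) / 0.01925 = 1.175 / 0.01925 = 61.04 h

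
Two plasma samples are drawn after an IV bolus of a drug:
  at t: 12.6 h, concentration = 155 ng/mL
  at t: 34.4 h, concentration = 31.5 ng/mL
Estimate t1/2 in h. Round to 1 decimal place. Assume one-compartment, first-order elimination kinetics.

9.5 h

k = ln(C₁/C₂) / (t₂ − t₁) = ln(155/31.5) / (34.4 − 12.6)
  = 1.593 / 21.80 = 0.07307 h⁻¹
t½ = ln2 / k = 0.693147 / 0.07307 = 9.486 h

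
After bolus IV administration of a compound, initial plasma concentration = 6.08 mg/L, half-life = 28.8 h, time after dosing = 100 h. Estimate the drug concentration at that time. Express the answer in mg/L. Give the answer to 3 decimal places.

k = ln2 / t½ = 0.693147 / 28.8 = 0.02407 h⁻¹
C = C₀ · e^(−k·t) = 6.080 × e^(−0.02407 × 100)
  = 6.080 × 0.09009 = 0.5477 mg/L

0.548 mg/L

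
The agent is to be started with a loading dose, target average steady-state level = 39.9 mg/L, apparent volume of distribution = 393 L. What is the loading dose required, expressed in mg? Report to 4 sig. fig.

LD = Css × Vd = 39.9 × 393 = 15680 mg

15680 mg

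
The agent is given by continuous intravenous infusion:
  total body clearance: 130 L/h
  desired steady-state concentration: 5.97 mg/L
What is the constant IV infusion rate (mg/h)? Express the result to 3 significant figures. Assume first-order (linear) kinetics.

776 mg/h

At steady state, infusion rate R₀ = Css × CL = 5.97 × 130.0 = 776.1 mg/h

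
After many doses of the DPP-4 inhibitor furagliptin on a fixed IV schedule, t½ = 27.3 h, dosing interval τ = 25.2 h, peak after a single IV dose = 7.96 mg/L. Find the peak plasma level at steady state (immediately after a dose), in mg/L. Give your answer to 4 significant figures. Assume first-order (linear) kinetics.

k = ln2 / t½ = 0.693147 / 27.3 = 0.02539 h⁻¹
e^(−kτ) = e^(−0.02539 × 25.2) = 0.5274
Accumulation ratio R = 1 / (1 − e^(−kτ)) = 1 / (1 − 0.5274) = 2.116
Steady-state peak = C₀ × R = 7.96 × 2.116 = 16.84 mg/L

16.84 mg/L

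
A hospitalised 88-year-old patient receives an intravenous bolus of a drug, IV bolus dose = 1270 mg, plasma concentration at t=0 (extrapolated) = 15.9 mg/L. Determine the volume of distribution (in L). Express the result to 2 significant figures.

Vd = Dose / C₀ = 1270 / 15.9 = 79.87 L

80 L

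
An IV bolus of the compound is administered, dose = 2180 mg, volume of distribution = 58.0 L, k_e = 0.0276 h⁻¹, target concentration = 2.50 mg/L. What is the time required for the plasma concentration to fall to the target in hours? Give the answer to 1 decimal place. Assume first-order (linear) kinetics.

C₀ = Dose / Vd = 2180 / 58.0 = 37.59 mg/L
t = ln(C₀ / C) / k = ln(37.59 / 2.50) / 0.02760
  = ln(15.04) / 0.02760 = 2.711 / 0.02760 = 98.22 h

98.2 h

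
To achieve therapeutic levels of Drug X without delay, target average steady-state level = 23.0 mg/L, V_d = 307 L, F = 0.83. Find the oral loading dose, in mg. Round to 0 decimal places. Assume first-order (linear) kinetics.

LD = Css × Vd / F = 23.0 × 307 / 0.83 = 8507 mg

8507 mg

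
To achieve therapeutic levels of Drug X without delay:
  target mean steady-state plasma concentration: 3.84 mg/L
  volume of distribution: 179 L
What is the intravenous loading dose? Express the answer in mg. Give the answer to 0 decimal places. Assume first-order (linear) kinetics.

LD = Css × Vd = 3.84 × 179 = 687.4 mg

687 mg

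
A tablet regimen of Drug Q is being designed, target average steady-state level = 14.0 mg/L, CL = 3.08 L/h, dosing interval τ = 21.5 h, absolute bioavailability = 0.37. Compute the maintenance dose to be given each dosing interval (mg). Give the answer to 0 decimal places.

At steady state, F × (Dose/τ) = Css × CL.
Dose = Css × CL × τ / F = 14.0 × 3.080 × 21.5 / 0.37 = 2506 mg

2506 mg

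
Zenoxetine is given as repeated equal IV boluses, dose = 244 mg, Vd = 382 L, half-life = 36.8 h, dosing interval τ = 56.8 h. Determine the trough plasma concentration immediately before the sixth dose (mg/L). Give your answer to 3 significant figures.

C₀ per dose = Dose / Vd = 244 / 382 = 0.6387 mg/L
k = ln2 / t½ = 0.693147 / 36.8 = 0.01884 h⁻¹
Fraction remaining after one interval: r = e^(−kτ) = e^(−0.01884 × 56.8) = 0.3430
Before dose 6, 5 doses have been given (aged 1τ, 2τ, 3τ, 4τ, 5τ).
C_trough = C₀ × (r + r² + … + r^5) = C₀ × r(1−r^5)/(1−r)
        = 0.6387 × 0.3430 × (1 − 0.004748) / (1 − 0.3430) = 0.3319 mg/L

0.332 mg/L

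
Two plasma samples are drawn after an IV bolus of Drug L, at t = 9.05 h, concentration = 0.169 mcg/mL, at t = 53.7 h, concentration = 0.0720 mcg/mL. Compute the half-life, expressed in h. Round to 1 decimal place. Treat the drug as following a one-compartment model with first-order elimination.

k = ln(C₁/C₂) / (t₂ − t₁) = ln(0.169/0.0720) / (53.7 − 9.05)
  = 0.8532 / 44.65 = 0.01911 h⁻¹
t½ = ln2 / k = 0.693147 / 0.01911 = 36.27 h

36.3 h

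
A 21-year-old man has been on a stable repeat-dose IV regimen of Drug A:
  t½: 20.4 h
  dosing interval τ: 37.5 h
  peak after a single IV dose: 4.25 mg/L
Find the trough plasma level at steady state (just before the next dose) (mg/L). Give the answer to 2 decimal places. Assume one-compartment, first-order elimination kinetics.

1.65 mg/L

k = ln2 / t½ = 0.693147 / 20.4 = 0.03398 h⁻¹
e^(−kτ) = e^(−0.03398 × 37.5) = 0.2796
Accumulation ratio R = 1 / (1 − e^(−kτ)) = 1 / (1 − 0.2796) = 1.388
Steady-state trough = C₀ × R × e^(−kτ) = 4.25 × 1.388 × 0.2796 = 1.649 mg/L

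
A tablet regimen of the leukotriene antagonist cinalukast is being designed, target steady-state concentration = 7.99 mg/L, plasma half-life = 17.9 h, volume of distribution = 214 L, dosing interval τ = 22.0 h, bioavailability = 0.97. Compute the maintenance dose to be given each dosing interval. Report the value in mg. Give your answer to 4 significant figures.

k = ln2 / t½ = 0.693147 / 17.9 = 0.03872 h⁻¹
CL = k × Vd = 0.03872 × 214 = 8.286 L/h
At steady state, F × (Dose/τ) = Css × CL.
Dose = Css × CL × τ / F = 7.99 × 8.286 × 22.0 / 0.97 = 1502 mg

1502 mg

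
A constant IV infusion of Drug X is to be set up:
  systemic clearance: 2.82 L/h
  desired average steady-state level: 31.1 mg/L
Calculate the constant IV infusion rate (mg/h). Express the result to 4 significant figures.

87.70 mg/h

At steady state, infusion rate R₀ = Css × CL = 31.1 × 2.820 = 87.70 mg/h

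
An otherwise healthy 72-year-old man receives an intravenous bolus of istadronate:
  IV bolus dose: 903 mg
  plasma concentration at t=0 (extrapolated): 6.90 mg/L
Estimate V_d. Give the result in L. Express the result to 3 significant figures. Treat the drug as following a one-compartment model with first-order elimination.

131 L

Vd = Dose / C₀ = 903.0 / 6.90 = 130.9 L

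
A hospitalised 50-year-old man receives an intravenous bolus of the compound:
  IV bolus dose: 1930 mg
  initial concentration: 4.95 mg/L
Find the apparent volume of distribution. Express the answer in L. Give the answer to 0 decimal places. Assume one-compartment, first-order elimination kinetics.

Vd = Dose / C₀ = 1930 / 4.95 = 389.9 L

390 L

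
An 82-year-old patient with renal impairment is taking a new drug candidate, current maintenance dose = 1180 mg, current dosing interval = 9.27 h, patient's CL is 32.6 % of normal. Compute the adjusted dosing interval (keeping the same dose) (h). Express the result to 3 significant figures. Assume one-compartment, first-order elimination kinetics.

28.4 h

To keep the same average steady-state level, dosing rate must scale with clearance.
CL ratio = 32.6 / 100 = 0.3260
New interval (same dose) = 9.27 / 0.3260 = 28.44 h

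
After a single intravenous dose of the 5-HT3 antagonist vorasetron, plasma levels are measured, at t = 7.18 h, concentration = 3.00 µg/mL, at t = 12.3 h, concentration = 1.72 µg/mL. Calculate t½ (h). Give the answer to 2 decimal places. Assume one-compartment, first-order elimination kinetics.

k = ln(C₁/C₂) / (t₂ − t₁) = ln(3.00/1.72) / (12.3 − 7.18)
  = 0.5563 / 5.120 = 0.1087 h⁻¹
t½ = ln2 / k = 0.693147 / 0.1087 = 6.377 h

6.38 h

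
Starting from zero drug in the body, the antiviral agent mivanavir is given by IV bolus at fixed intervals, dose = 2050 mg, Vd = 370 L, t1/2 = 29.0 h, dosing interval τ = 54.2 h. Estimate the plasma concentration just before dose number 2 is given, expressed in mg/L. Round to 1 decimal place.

C₀ per dose = Dose / Vd = 2050 / 370 = 5.541 mg/L
k = ln2 / t½ = 0.693147 / 29.0 = 0.02390 h⁻¹
Fraction remaining after one interval: r = e^(−kτ) = e^(−0.02390 × 54.2) = 0.2738
Before dose 2, 1 dose has been given (aged 1τ).
C_trough = C₀ × r = 5.541 × 0.2738 = 1.517 mg/L

1.5 mg/L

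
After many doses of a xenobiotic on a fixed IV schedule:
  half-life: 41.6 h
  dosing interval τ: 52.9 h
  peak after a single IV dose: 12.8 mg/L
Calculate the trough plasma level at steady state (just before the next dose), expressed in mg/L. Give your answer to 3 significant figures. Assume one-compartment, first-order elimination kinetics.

9.05 mg/L

k = ln2 / t½ = 0.693147 / 41.6 = 0.01666 h⁻¹
e^(−kτ) = e^(−0.01666 × 52.9) = 0.4142
Accumulation ratio R = 1 / (1 − e^(−kτ)) = 1 / (1 − 0.4142) = 1.707
Steady-state trough = C₀ × R × e^(−kτ) = 12.8 × 1.707 × 0.4142 = 9.050 mg/L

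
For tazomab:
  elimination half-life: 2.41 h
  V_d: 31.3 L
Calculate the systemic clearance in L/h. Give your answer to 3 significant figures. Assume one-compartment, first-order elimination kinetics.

k = ln2 / t½ = 0.693147 / 2.41 = 0.2876 h⁻¹
CL = k × Vd = 0.2876 × 31.3 = 9.002 L/h

9.00 L/h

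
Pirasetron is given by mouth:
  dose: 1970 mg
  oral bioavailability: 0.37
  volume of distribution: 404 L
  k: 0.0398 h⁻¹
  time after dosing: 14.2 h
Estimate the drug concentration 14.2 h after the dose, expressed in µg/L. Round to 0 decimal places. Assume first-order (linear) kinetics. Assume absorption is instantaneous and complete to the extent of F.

1025 µg/L

Amount reaching circulation = F × Dose = 0.37 × 1970 = 728.9 mg
C₀ = F·Dose / Vd = 728.9 / 404 = 1.804 mg/L
C = C₀ · e^(−k·t) = 1.804 × e^(−0.03980 × 14.2)
  = 1.804 × 0.5683 = 1.025 mg/L
Convert: 1.025 mg/L × 1000 = 1025 µg/L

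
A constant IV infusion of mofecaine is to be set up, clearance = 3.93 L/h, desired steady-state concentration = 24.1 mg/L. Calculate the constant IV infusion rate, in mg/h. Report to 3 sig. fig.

At steady state, infusion rate R₀ = Css × CL = 24.1 × 3.930 = 94.71 mg/h

94.7 mg/h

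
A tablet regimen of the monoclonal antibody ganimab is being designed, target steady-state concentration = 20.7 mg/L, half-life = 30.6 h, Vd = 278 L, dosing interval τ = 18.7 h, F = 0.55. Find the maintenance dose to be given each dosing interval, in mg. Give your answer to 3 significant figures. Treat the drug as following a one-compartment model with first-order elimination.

4430 mg

k = ln2 / t½ = 0.693147 / 30.6 = 0.02265 h⁻¹
CL = k × Vd = 0.02265 × 278 = 6.297 L/h
At steady state, F × (Dose/τ) = Css × CL.
Dose = Css × CL × τ / F = 20.7 × 6.297 × 18.7 / 0.55 = 4432 mg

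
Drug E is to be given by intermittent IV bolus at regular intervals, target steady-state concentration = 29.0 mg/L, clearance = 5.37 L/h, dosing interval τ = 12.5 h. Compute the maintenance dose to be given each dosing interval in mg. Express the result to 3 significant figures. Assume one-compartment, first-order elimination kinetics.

1950 mg

At steady state, Dose/τ = Css × CL.
Dose = Css × CL × τ = 29.0 × 5.370 × 12.5 = 1947 mg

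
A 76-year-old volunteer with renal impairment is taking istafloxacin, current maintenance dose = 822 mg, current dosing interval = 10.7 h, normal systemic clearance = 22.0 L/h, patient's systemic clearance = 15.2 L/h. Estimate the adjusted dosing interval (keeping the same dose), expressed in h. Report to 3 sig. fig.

15.5 h

To keep the same average steady-state level, dosing rate must scale with clearance.
CL ratio = 15.2 / 22.0 = 0.6909
New interval (same dose) = 10.7 / 0.6909 = 15.49 h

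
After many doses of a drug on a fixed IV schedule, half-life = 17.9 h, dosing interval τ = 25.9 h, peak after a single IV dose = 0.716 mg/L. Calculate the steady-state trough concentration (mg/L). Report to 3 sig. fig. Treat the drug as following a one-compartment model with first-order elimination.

0.415 mg/L

k = ln2 / t½ = 0.693147 / 17.9 = 0.03872 h⁻¹
e^(−kτ) = e^(−0.03872 × 25.9) = 0.3668
Accumulation ratio R = 1 / (1 − e^(−kτ)) = 1 / (1 − 0.3668) = 1.579
Steady-state trough = C₀ × R × e^(−kτ) = 0.716 × 1.579 × 0.3668 = 0.4147 mg/L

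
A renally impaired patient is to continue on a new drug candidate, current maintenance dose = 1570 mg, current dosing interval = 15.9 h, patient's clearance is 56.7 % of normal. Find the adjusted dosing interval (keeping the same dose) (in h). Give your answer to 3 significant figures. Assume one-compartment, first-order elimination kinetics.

To keep the same average steady-state level, dosing rate must scale with clearance.
CL ratio = 56.7 / 100 = 0.5670
New interval (same dose) = 15.9 / 0.5670 = 28.04 h

28.0 h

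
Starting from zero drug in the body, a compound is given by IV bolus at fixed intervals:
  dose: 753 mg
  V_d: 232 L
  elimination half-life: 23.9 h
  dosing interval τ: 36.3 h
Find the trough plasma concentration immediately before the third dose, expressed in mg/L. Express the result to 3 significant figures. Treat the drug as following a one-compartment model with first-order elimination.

1.53 mg/L

C₀ per dose = Dose / Vd = 753 / 232 = 3.246 mg/L
k = ln2 / t½ = 0.693147 / 23.9 = 0.02900 h⁻¹
Fraction remaining after one interval: r = e^(−kτ) = e^(−0.02900 × 36.3) = 0.3490
Before dose 3, 2 doses have been given (aged 1τ, 2τ).
C_trough = C₀ × (r + r²) = 3.246 × (0.3490 + 0.1218) = 1.528 mg/L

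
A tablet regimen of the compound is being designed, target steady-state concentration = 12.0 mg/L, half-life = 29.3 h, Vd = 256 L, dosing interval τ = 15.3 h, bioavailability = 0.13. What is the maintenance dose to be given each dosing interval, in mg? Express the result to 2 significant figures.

k = ln2 / t½ = 0.693147 / 29.3 = 0.02366 h⁻¹
CL = k × Vd = 0.02366 × 256 = 6.057 L/h
At steady state, F × (Dose/τ) = Css × CL.
Dose = Css × CL × τ / F = 12.0 × 6.057 × 15.3 / 0.13 = 8554 mg

8600 mg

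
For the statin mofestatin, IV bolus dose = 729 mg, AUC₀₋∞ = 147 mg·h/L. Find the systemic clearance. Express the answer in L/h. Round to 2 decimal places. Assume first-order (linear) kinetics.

CL = Dose / AUC = 729 / 147 = 4.959 L/h

4.96 L/h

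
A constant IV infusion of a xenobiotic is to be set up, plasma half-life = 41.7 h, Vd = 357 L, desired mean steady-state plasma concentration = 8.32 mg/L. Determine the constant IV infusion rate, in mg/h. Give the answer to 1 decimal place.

49.4 mg/h

k = ln2 / t½ = 0.693147 / 41.7 = 0.01662 h⁻¹
CL = k × Vd = 0.01662 × 357 = 5.933 L/h
At steady state, infusion rate R₀ = Css × CL = 8.32 × 5.933 = 49.36 mg/h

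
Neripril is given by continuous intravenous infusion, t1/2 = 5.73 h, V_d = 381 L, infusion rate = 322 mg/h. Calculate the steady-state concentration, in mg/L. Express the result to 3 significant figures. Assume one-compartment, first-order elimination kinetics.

6.99 mg/L

k = ln2 / t½ = 0.693147 / 5.73 = 0.1210 h⁻¹
CL = k × Vd = 0.1210 × 381 = 46.10 L/h
At steady state Css = R₀ / CL = 322 / 46.10 = 6.985 mg/L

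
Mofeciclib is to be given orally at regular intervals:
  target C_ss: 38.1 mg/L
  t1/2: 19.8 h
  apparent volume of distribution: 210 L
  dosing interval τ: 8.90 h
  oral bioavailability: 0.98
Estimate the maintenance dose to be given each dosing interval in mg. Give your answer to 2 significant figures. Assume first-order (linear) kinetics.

2500 mg

k = ln2 / t½ = 0.693147 / 19.8 = 0.03501 h⁻¹
CL = k × Vd = 0.03501 × 210 = 7.352 L/h
At steady state, F × (Dose/τ) = Css × CL.
Dose = Css × CL × τ / F = 38.1 × 7.352 × 8.90 / 0.98 = 2544 mg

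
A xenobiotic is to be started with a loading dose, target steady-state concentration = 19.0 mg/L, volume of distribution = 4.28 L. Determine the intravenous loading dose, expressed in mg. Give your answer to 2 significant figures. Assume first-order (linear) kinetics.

LD = Css × Vd = 19.0 × 4.28 = 81.32 mg

81 mg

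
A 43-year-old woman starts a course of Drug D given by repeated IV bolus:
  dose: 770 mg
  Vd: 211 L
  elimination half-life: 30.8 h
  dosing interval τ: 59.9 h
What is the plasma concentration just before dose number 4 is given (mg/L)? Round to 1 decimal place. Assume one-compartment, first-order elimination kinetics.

C₀ per dose = Dose / Vd = 770 / 211 = 3.649 mg/L
k = ln2 / t½ = 0.693147 / 30.8 = 0.02250 h⁻¹
Fraction remaining after one interval: r = e^(−kτ) = e^(−0.02250 × 59.9) = 0.2598
Before dose 4, 3 doses have been given (aged 1τ, 2τ, 3τ).
C_trough = C₀ × (r + r² + … + r^3) = C₀ × r(1−r^3)/(1−r)
        = 3.649 × 0.2598 × (1 − 0.01754) / (1 − 0.2598) = 1.258 mg/L

1.3 mg/L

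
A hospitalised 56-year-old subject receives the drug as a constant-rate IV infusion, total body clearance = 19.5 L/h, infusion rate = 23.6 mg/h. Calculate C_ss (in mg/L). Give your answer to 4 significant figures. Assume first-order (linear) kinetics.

1.210 mg/L

At steady state Css = R₀ / CL = 23.6 / 19.50 = 1.210 mg/L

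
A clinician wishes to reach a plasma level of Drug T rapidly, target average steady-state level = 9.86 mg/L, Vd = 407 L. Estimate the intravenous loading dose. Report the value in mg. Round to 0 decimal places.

LD = Css × Vd = 9.86 × 407 = 4013 mg

4013 mg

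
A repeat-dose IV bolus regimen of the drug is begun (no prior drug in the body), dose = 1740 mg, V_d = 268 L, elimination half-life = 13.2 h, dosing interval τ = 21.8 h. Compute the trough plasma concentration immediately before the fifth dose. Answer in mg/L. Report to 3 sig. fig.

3.00 mg/L

C₀ per dose = Dose / Vd = 1740 / 268 = 6.493 mg/L
k = ln2 / t½ = 0.693147 / 13.2 = 0.05251 h⁻¹
Fraction remaining after one interval: r = e^(−kτ) = e^(−0.05251 × 21.8) = 0.3183
Before dose 5, 4 doses have been given (aged 1τ, 2τ, 3τ, 4τ).
C_trough = C₀ × (r + r² + … + r^4) = C₀ × r(1−r^4)/(1−r)
        = 6.493 × 0.3183 × (1 − 0.01026) / (1 − 0.3183) = 3.001 mg/L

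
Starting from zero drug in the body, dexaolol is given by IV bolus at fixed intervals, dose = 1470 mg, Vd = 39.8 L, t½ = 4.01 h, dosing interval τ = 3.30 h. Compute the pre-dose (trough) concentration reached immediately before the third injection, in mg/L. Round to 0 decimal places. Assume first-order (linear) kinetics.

33 mg/L

C₀ per dose = Dose / Vd = 1470 / 39.8 = 36.93 mg/L
k = ln2 / t½ = 0.693147 / 4.01 = 0.1729 h⁻¹
Fraction remaining after one interval: r = e^(−kτ) = e^(−0.1729 × 3.30) = 0.5652
Before dose 3, 2 doses have been given (aged 1τ, 2τ).
C_trough = C₀ × (r + r²) = 36.93 × (0.5652 + 0.3195) = 32.67 mg/L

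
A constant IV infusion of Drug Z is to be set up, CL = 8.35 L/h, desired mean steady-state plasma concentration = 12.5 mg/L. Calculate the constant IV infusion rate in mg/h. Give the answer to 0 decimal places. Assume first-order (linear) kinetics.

At steady state, infusion rate R₀ = Css × CL = 12.5 × 8.350 = 104.4 mg/h

104 mg/h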